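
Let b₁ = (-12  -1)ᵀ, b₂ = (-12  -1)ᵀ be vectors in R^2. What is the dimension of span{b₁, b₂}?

dim = 1

Apply Gaussian elimination to the matrix whose rows are b₁, b₂.
The echelon form has 1 nonzero row, so the rank is 1.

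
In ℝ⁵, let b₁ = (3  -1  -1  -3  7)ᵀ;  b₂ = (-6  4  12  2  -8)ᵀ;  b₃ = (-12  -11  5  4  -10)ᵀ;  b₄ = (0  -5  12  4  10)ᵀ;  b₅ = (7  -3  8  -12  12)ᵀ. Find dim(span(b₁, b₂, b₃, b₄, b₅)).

Apply Gaussian elimination to the matrix whose rows are b₁, b₂, b₃, b₄, b₅.
Exactly 5 pivots survive; hence the rank is 5.

dim = 5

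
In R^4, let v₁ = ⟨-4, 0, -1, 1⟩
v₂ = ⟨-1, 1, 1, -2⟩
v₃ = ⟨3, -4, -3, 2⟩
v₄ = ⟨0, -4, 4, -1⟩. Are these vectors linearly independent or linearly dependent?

Row-reduce the matrix whose columns are v₁, v₂, v₃, v₄.
The reduction yields 4 nonzero rows, so the rank is 4.
Since rank = 4 (the number of vectors), the set is linearly independent.

linearly independent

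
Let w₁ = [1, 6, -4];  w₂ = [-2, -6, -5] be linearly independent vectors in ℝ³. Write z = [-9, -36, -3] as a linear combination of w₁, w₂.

z = -3w₁ + 3w₂

Set up the augmented matrix [w₁ | w₂ | z] and row-reduce.
Back-substitution yields (α₁, α₂) = (-3, 3).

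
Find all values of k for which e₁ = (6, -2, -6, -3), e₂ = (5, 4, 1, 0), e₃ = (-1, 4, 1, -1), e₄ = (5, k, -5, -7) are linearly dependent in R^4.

k = 28/3

The set is linearly dependent precisely when det[e₁; e₂; e₃; e₄] = 0.
The determinant works out to 504 - 54*k.
Solving 504 - 54*k = 0 yields k = 28/3.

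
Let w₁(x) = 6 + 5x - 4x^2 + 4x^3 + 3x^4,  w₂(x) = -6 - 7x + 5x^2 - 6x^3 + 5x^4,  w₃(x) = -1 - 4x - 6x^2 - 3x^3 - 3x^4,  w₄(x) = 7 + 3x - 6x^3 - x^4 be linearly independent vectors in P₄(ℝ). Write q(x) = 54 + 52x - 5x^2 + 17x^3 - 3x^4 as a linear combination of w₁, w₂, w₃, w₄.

Identify each element with its coordinate vector in ℝ⁵ via {1, x, …, x^4}.
Solve the system with w₁, w₂, w₃, w₄ as columns and q as the right-hand side.
The system has the unique solution (c₁, …, c₄) = (2, -3, -3, 3).

q = 2w₁ - 3w₂ - 3w₃ + 3w₄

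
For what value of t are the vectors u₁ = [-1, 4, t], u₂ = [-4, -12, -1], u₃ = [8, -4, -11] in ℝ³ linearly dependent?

t = 3

Place the vectors as rows of a 3×3 matrix; dependence ⇔ determinant zero.
Expanding, det = 112*t - 336.
Solving 112*t - 336 = 0 yields t = 3.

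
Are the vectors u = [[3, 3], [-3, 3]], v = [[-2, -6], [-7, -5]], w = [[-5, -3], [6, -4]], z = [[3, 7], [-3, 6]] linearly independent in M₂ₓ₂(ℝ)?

Take coordinates with respect to the standard basis {E₁₁, E₁₂, E₂₁, E₂₂}.
Row-reduce the matrix whose columns are u, v, w, z.
The reduction yields 4 nonzero rows, so the rank is 4.
Since rank = 4 (the number of vectors), the set is linearly independent.

linearly independent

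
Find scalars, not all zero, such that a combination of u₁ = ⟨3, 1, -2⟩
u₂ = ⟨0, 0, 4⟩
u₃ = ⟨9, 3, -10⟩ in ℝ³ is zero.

Write the vectors as columns of a matrix and find a nonzero vector in its null space.
The free variable yields coefficients (3, -1, -1) (any nonzero multiple also works).

3u₁ - u₂ - u₃ = 0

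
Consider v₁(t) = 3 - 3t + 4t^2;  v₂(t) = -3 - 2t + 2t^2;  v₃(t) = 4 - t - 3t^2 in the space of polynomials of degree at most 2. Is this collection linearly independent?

Write each element as a coordinate vector in ℝ³ using {1, t, t^2}.
Row-reduce the matrix whose columns are v₁, v₂, v₃.
The reduction yields 3 nonzero rows, so the rank is 3.
Since rank = 3 (the number of vectors), the set is linearly independent.

linearly independent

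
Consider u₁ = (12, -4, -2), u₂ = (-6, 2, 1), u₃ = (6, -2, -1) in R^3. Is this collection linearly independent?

Form the 3×3 matrix with these as columns; its determinant is 0.
A zero determinant means the columns are linearly dependent.
Indeed u₁ + 2u₂ = 0.

linearly dependent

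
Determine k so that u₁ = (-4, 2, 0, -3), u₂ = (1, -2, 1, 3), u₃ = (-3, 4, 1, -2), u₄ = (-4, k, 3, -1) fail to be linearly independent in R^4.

k = 7

Place the vectors as rows of a 4×4 matrix; dependence ⇔ determinant zero.
The determinant works out to 8*k - 56.
This vanishes exactly when k = 7.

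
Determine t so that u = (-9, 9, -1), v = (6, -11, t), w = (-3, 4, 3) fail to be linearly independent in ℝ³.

t = -16

Place the vectors as rows of a 3×3 matrix; dependence ⇔ determinant zero.
Expanding, det = 9*t + 144.
Setting this to zero gives t = -16.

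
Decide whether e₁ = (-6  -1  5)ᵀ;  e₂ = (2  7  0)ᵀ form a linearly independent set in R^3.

linearly independent

Place the vectors as rows of a 2×3 matrix and reduce to echelon form.
The reduction yields 2 nonzero rows, so the rank is 2.
Since rank = 2 (the number of vectors), the set is linearly independent.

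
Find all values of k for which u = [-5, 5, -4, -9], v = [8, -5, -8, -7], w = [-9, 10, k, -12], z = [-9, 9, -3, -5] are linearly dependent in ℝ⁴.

k = -31/4

The vectors are dependent exactly when the determinant of the matrix with rows u, v, w, z vanishes.
Expanding, det = -168*k - 1302.
Solving -168*k - 1302 = 0 yields k = -31/4.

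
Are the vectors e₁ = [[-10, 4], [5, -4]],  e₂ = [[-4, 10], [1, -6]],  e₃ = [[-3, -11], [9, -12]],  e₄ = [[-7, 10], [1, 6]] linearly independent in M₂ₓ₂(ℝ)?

Take coordinates with respect to the standard basis {E₁₁, E₁₂, E₂₁, E₂₂}.
Place the vectors as rows of a 4×4 matrix and reduce to echelon form.
The reduction yields 4 nonzero rows, so the rank is 4.
Since rank = 4 (the number of vectors), the set is linearly independent.

linearly independent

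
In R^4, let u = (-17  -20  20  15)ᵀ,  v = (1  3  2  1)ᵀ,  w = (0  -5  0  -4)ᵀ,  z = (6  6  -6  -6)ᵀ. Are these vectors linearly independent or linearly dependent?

linearly dependent

Form the 4×4 matrix with these as columns; its determinant is 0.
A zero determinant means the columns are linearly dependent.
Indeed u - v - w + 3z = 0.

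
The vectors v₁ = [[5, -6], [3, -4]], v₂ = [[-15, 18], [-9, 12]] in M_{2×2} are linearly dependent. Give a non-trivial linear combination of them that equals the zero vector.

3v₁ + v₂ = 0

Write each element as a vector in ℝ⁴ using {E₁₁, E₁₂, E₂₁, E₂₂}.
Set up α₁v₁ + α₂v₂ = 0 and solve the homogeneous system.
One solution (up to scaling) is (3, 1).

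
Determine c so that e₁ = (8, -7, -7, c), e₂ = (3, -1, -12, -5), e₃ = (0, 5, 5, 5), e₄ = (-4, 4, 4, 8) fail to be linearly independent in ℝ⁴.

The vectors are dependent exactly when the determinant of the matrix with rows e₁, e₂, e₃, e₄ vanishes.
Cofactor expansion gives det = 220*c + 3300.
Setting this to zero gives c = -15.

c = -15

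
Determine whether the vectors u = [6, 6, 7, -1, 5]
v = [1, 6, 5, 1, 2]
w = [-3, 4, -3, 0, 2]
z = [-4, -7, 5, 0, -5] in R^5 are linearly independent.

Row-reduce the matrix whose columns are u, v, w, z.
The reduction yields 4 nonzero rows, so the rank is 4.
Since rank = 4 (the number of vectors), the set is linearly independent.

linearly independent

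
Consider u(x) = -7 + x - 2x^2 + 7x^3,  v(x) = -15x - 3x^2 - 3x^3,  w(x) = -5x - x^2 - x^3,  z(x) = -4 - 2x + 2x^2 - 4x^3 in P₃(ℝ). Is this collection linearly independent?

Write each element as a coordinate vector in ℝ⁴ using {1, x, …, x^3}.
One vector is a scalar multiple of another, so the set is dependent.

linearly dependent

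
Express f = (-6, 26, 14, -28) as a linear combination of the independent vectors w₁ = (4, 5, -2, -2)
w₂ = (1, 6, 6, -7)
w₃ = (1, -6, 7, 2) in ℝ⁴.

f = -2w₁ + 4w₂ - 2w₃

Set up the augmented matrix [w₁ | w₂ | w₃ | f] and row-reduce.
Row-reducing the augmented matrix gives the unique coefficients (α₁, α₂, α₃) = (-2, 4, -2).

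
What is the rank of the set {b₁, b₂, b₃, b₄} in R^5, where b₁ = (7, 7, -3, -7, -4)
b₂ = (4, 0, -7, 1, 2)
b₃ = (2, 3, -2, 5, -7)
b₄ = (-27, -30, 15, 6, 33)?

Form the matrix with b₁, b₂, b₃, b₄ as columns and reduce.
Reduction leaves 3 leading entries, giving rank 3.

rank 3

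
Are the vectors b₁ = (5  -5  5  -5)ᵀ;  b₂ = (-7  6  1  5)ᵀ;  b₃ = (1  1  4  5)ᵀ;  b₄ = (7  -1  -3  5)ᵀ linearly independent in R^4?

Form the 4×4 matrix with these as columns; its determinant is 380.
A nonzero determinant means the columns are linearly independent.

linearly independent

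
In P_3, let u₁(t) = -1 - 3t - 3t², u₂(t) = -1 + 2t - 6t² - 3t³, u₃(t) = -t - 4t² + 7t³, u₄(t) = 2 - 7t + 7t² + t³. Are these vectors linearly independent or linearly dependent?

Write each element as a coordinate vector in ℝ⁴ using {1, t, …, t³}.
Place the vectors as rows of a 4×4 matrix and reduce to echelon form.
The reduction yields 4 nonzero rows, so the rank is 4.
Since rank = 4 (the number of vectors), the set is linearly independent.

linearly independent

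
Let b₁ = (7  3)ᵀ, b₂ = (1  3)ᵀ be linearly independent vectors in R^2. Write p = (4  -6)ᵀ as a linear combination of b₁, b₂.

Since b₁, b₂ are independent, the coefficients expressing p are uniquely determined by a linear system.
The system has the unique solution (c₁, c₂) = (1, -3).

p = b₁ - 3b₂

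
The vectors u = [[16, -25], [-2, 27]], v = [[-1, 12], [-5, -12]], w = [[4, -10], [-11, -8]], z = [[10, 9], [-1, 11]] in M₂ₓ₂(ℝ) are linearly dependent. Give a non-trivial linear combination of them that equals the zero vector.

u + 2v - w - z = 0

Pass to coordinate vectors relative to the basis {E₁₁, E₁₂, E₂₁, E₂₂}.
Row-reduce the matrix with u, v, w, z as columns; the null space gives the coefficients.
A generator of the null space is (1, 2, -1, -1).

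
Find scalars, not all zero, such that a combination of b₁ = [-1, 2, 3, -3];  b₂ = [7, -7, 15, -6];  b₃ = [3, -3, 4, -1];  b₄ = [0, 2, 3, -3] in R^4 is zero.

Solve the homogeneous system with b₁, b₂, b₃, b₄ as columns by row-reducing the coefficient matrix.
One solution (up to scaling) is (2, -1, 3, -1).

2b₁ - b₂ + 3b₃ - b₄ = 0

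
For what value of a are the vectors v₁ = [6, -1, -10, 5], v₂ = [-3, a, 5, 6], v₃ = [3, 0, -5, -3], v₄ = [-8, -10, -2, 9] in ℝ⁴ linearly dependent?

a = -3/11

The vectors are dependent exactly when the determinant of the matrix with rows v₁, v₂, v₃, v₄ vanishes.
Expanding, det = -506*a - 138.
This vanishes exactly when a = -3/11.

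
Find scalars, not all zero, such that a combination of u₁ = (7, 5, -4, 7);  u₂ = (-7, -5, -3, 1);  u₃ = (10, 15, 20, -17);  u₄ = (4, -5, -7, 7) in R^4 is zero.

Set up α₁u₁ + … + α₄u₄ = 0 and solve the homogeneous system.
A generator of the null space is (1, 3, 1, 1).

u₁ + 3u₂ + u₃ + u₄ = 0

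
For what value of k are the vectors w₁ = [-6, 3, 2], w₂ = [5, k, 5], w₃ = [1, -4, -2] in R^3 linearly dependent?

The vectors are dependent exactly when the determinant of the matrix with rows w₁, w₂, w₃ vanishes.
The determinant works out to 10*k - 115.
Setting this to zero gives k = 23/2.

k = 23/2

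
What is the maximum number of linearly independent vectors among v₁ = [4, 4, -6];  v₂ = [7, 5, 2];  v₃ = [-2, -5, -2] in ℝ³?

3

Put the 3×3 matrix [v₁|v₂|v₃] into echelon form.
There are 3 pivot columns, so rank = 3.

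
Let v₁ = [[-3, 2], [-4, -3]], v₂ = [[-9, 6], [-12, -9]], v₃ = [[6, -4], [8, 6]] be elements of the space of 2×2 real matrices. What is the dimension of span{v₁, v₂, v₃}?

Pass to coordinate vectors with respect to the basis {E₁₁, E₁₂, E₂₁, E₂₂}.
Put the 4×3 matrix [v₁|v₂|v₃] into echelon form.
Reduction leaves 1 leading entry, giving rank 1.

1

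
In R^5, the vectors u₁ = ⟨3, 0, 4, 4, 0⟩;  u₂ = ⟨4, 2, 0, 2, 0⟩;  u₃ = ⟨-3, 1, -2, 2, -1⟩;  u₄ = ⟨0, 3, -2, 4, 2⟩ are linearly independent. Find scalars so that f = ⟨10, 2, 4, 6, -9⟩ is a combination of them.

f = u₁ + 4u₂ + 3u₃ - 3u₄

Since u₁, u₂, u₃, u₄ are independent, the coefficients expressing f are uniquely determined by a linear system.
Back-substitution yields (a₁, …, a₄) = (1, 4, 3, -3).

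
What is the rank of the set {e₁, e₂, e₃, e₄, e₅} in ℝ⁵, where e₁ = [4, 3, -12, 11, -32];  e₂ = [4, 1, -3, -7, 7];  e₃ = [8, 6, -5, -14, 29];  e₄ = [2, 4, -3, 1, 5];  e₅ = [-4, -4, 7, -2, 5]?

rank 3

Apply Gaussian elimination to the matrix whose rows are e₁, e₂, e₃, e₄, e₅.
Reduction leaves 3 leading entries, giving rank 3.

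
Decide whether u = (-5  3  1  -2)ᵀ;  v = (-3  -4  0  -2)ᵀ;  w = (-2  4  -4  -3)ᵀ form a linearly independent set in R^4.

Row-reduce the matrix whose columns are u, v, w.
The reduction yields 3 nonzero rows, so the rank is 3.
Since rank = 3 (the number of vectors), the set is linearly independent.

linearly independent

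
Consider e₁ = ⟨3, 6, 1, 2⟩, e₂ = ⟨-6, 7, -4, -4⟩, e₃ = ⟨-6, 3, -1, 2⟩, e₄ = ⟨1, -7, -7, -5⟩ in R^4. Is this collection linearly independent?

The matrix [e₁|e₂|e₃|e₄] has determinant 1999.
A nonzero determinant means the columns are linearly independent.

linearly independent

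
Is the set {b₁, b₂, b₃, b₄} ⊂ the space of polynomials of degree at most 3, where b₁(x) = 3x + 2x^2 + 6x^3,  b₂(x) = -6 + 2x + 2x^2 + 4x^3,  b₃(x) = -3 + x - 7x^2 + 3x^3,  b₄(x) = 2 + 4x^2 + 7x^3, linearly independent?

Take coordinates with respect to the standard basis {1, x, …, x^3}.
Row-reduce the matrix whose columns are b₁, b₂, b₃, b₄.
The reduction yields 4 nonzero rows, so the rank is 4.
Since rank = 4 (the number of vectors), the set is linearly independent.

linearly independent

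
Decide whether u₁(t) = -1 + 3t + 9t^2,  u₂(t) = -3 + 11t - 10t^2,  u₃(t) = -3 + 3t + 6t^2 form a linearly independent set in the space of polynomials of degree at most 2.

Take coordinates with respect to the standard basis {1, t, t^2}.
The matrix [u₁|u₂|u₃] has determinant 264.
A nonzero determinant means the columns are linearly independent.

linearly independent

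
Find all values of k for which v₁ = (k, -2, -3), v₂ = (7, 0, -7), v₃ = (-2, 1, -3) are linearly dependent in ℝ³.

k = 13

The set is linearly dependent precisely when det[v₁; v₂; v₃] = 0.
Cofactor expansion gives det = 7*k - 91.
This vanishes exactly when k = 13.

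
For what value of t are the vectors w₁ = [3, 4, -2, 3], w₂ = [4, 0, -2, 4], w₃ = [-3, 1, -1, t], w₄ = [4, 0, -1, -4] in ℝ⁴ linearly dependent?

t = 16

The set is linearly dependent precisely when det[w₁; w₂; w₃; w₄] = 0.
The determinant works out to 16*t - 256.
Solving 16*t - 256 = 0 yields t = 16.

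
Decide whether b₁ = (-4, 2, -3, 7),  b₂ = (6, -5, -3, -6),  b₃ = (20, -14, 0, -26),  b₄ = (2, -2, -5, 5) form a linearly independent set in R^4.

Place the vectors as rows of a 4×4 matrix and reduce to echelon form.
The reduction yields 3 nonzero rows, so the rank is 3.
Since rank 3 < 4, the set is linearly dependent.

linearly dependent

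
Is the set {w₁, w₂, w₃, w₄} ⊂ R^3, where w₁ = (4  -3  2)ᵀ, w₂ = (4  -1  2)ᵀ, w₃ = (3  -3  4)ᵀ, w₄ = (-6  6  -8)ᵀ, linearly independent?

There are 4 vectors in a 3-dimensional space, so they cannot be linearly independent.

linearly dependent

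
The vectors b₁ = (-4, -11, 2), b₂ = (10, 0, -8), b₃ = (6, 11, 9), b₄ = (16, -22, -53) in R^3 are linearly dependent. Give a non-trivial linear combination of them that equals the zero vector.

Write the vectors as columns of a matrix and find a nonzero vector in its null space.
A generator of the null space is (1, -3, 3, 1).

b₁ - 3b₂ + 3b₃ + b₄ = 0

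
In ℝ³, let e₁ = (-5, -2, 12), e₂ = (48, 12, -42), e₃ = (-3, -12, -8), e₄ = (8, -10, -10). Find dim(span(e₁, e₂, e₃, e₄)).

Row-reduce the 4×3 matrix with these as rows.
The echelon form has 3 nonzero rows, so the rank is 3.
(With 4 elements in a 3-dimensional space the rank is at most 3.)

3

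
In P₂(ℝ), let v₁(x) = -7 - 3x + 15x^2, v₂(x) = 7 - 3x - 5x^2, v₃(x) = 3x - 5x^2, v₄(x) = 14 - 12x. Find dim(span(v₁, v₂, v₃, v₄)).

2

Pass to coordinate vectors with respect to the basis {1, x, x^2}.
Form the matrix with v₁, v₂, v₃, v₄ as columns and reduce.
The echelon form has 2 nonzero rows, so the rank is 2.
(With 4 elements in a 3-dimensional space the rank is at most 3.)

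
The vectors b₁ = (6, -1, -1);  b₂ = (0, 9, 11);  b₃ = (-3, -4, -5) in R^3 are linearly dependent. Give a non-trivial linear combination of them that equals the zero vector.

Row-reduce the matrix with b₁, b₂, b₃ as columns; the null space gives the coefficients.
A generator of the null space is (1, 1, 2).

b₁ + b₂ + 2b₃ = 0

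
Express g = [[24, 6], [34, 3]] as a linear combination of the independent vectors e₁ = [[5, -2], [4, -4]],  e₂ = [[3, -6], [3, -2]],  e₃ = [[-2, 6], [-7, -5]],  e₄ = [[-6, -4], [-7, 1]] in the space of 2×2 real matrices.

Identify each element with its coordinate vector in ℝ⁴ via {E₁₁, E₁₂, E₂₁, E₂₂}.
Write g = α₁e₁ + … + α₄e₄ and equate components.
Back-substitution yields (α₁, …, α₄) = (-1, 1, -1, -4).

g = -e₁ + e₂ - e₃ - 4e₄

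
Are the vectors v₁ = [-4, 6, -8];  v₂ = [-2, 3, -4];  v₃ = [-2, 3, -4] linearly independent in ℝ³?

linearly dependent

The matrix [v₁|v₂|v₃] has determinant 0.
A zero determinant means the columns are linearly dependent.
Indeed v₁ - 2v₂ = 0.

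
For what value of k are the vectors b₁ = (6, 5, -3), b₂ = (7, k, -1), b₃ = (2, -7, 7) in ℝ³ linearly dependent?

The set is linearly dependent precisely when det[b₁; b₂; b₃] = 0.
Cofactor expansion gives det = 48*k - 150.
This vanishes exactly when k = 25/8.

k = 25/8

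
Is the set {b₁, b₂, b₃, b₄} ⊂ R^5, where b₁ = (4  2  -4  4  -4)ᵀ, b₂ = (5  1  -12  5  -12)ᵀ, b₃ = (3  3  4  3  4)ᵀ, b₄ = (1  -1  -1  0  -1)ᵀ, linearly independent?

Row-reduce the matrix whose columns are b₁, b₂, b₃, b₄.
The reduction yields 3 nonzero rows, so the rank is 3.
Since rank 3 < 4, the set is linearly dependent.

linearly dependent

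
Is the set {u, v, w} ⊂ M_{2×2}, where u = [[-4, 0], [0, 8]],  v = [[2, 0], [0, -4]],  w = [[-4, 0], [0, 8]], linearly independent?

Write each element as a coordinate vector in ℝ⁴ using {E₁₁, E₁₂, E₂₁, E₂₂}.
Place the vectors as rows of a 3×4 matrix and reduce to echelon form.
The reduction yields 1 nonzero row, so the rank is 1.
Since rank 1 < 3, the set is linearly dependent.

linearly dependent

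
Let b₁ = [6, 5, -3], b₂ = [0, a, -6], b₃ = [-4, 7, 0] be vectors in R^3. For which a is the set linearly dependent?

a = 31

The vectors are dependent exactly when the determinant of the matrix with rows b₁, b₂, b₃ vanishes.
Cofactor expansion gives det = 372 - 12*a.
Setting this to zero gives a = 31.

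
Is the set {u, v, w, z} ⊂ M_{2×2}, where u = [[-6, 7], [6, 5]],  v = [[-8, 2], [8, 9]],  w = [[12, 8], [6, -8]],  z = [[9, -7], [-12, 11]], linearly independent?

Write each element as a coordinate vector in ℝ⁴ using {E₁₁, E₁₂, E₂₁, E₂₂}.
The matrix [u|v|w|z] has determinant 16722.
A nonzero determinant means the columns are linearly independent.

linearly independent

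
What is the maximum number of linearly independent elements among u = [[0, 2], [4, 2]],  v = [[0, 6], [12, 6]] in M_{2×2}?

Pass to coordinate vectors with respect to the basis {E₁₁, E₁₂, E₂₁, E₂₂}.
Apply Gaussian elimination to the matrix whose rows are u, v.
There is 1 pivot column, so rank = 1.

1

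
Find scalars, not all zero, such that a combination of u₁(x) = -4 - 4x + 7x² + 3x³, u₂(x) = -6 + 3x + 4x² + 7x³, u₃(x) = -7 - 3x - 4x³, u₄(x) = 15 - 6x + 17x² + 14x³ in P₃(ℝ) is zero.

Pass to coordinate vectors relative to the basis {1, x, …, x³}.
Solve the homogeneous system with u₁, u₂, u₃, u₄ as columns by row-reducing the coefficient matrix.
The free variable yields coefficients (3, -1, -3, -1) (any nonzero multiple also works).

3u₁ - u₂ - 3u₃ - u₄ = 0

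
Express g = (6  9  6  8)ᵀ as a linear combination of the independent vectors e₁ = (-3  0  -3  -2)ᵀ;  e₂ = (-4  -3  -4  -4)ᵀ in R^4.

g = 2e₁ - 3e₂

Solve the system with e₁, e₂ as columns and g as the right-hand side.
Row-reducing the augmented matrix gives the unique coefficients (α₁, α₂) = (2, -3).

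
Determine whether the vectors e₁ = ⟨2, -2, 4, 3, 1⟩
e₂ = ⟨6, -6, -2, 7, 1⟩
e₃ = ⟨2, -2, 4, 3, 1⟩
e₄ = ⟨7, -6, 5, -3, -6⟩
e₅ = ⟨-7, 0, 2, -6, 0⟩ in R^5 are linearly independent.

linearly dependent

Two of the vectors are equal, giving an immediate dependence.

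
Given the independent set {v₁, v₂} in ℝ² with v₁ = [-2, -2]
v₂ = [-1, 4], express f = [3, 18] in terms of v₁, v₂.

f = -3v₁ + 3v₂

Set up the augmented matrix [v₁ | v₂ | f] and row-reduce.
The system has the unique solution (a₁, a₂) = (-3, 3).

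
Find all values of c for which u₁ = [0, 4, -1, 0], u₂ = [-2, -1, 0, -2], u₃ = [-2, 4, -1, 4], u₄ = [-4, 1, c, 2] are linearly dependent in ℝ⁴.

c = -1/2

The vectors are dependent exactly when the determinant of the matrix with rows u₁, u₂, u₃, u₄ vanishes.
The determinant works out to -48*c - 24.
This vanishes exactly when c = -1/2.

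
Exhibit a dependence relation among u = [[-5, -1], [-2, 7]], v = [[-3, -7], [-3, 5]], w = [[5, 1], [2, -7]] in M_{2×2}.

Write each element as a vector in ℝ⁴ using {E₁₁, E₁₂, E₂₁, E₂₂}.
Write the vectors as columns of a matrix and find a nonzero vector in its null space.
A generator of the null space is (1, 0, 1).

u + w = 0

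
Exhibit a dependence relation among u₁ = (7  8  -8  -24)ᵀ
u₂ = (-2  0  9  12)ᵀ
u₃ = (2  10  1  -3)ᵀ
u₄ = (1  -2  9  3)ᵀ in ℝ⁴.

Write the vectors as columns of a matrix and find a nonzero vector in its null space.
A generator of the null space is (1, 2, -1, -1).

u₁ + 2u₂ - u₃ - u₄ = 0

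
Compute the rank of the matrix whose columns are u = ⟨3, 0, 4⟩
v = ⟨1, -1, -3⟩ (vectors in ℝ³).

Form the matrix with u, v as columns and reduce.
The echelon form has 2 nonzero rows, so the rank is 2.

2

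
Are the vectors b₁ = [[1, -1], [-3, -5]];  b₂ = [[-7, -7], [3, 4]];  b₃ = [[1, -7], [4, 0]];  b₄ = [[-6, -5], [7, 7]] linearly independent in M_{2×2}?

Write each element as a coordinate vector in ℝ⁴ using {E₁₁, E₁₂, E₂₁, E₂₂}.
Place the vectors as rows of a 4×4 matrix and reduce to echelon form.
The reduction yields 4 nonzero rows, so the rank is 4.
Since rank = 4 (the number of vectors), the set is linearly independent.

linearly independent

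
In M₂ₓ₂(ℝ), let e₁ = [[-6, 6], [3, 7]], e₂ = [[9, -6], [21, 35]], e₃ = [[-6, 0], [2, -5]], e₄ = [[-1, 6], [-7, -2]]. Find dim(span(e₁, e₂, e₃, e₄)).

Represent each element by its coordinate vector in ℝ⁴.
Apply Gaussian elimination to the matrix whose rows are e₁, e₂, e₃, e₄.
Exactly 3 pivots survive; hence the rank is 3.

dim = 3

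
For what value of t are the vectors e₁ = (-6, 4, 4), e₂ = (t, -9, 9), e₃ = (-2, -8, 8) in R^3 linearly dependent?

The set is linearly dependent precisely when det[e₁; e₂; e₃] = 0.
Expanding, det = -64*t - 144.
Solving -64*t - 144 = 0 yields t = -9/4.

t = -9/4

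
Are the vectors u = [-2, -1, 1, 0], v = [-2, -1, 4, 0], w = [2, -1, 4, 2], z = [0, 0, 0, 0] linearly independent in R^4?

linearly dependent

One of the vectors is the zero vector, so the set is linearly dependent.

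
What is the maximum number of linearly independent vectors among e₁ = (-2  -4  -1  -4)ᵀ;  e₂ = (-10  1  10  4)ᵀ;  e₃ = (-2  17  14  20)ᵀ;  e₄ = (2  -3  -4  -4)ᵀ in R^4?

Apply Gaussian elimination to the matrix whose rows are e₁, e₂, e₃, e₄.
Reduction leaves 2 leading entries, giving rank 2.

2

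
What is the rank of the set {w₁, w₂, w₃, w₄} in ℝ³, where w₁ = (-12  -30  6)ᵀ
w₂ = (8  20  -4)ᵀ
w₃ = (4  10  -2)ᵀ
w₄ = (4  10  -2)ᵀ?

rank 1

Row-reduce the 4×3 matrix with these as rows.
Exactly 1 pivot survives; hence the rank is 1.
(With 4 elements in a 3-dimensional space the rank is at most 3.)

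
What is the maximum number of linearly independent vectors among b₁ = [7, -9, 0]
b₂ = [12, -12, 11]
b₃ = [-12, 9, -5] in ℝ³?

3

Row-reduce the 3×3 matrix with these as rows.
Reduction leaves 3 leading entries, giving rank 3.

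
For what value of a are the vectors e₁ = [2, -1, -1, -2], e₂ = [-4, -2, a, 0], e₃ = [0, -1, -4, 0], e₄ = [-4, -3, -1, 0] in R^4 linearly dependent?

The set is linearly dependent precisely when det[e₁; e₂; e₃; e₄] = 0.
The determinant works out to 24 - 8*a.
Setting this to zero gives a = 3.

a = 3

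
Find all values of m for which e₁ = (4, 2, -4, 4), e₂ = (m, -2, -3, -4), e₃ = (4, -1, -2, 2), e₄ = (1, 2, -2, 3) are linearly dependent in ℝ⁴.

Dependence holds iff the 4×4 matrix [e₁ e₂ e₃ e₄] is singular.
Expanding, det = 8*m - 52.
Solving 8*m - 52 = 0 yields m = 13/2.

m = 13/2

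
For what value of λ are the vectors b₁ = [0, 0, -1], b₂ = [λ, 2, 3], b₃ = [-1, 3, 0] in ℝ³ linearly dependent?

The vectors are dependent exactly when the determinant of the matrix with rows b₁, b₂, b₃ vanishes.
Cofactor expansion gives det = -3*λ - 2.
Setting this to zero gives λ = -2/3.

λ = -2/3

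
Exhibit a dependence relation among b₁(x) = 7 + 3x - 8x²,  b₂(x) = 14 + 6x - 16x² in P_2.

Write each element as a vector in ℝ³ using {1, x, x²}.
Write the vectors as columns of a matrix and find a nonzero vector in its null space.
The free variable yields coefficients (2, -1) (any nonzero multiple also works).

2b₁ - b₂ = 0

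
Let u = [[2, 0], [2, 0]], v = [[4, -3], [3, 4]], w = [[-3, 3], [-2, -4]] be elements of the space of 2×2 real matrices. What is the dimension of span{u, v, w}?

2

Represent each element by its coordinate vector in ℝ⁴.
Apply Gaussian elimination to the matrix whose rows are u, v, w.
Exactly 2 pivots survive; hence the rank is 2.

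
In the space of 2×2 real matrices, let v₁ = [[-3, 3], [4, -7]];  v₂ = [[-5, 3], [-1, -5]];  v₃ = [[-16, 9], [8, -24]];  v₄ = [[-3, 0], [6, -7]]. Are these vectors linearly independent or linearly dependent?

linearly dependent

Take coordinates with respect to the standard basis {E₁₁, E₁₂, E₂₁, E₂₂}.
The matrix [v₁|v₂|v₃|v₄] has determinant 0.
A zero determinant means the columns are linearly dependent.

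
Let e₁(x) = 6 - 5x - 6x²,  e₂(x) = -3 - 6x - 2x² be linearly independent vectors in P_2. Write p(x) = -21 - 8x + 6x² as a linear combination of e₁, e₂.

Take coordinate vectors relative to {1, x, x²}.
Solve the system with e₁, e₂ as columns and p as the right-hand side.
Back-substitution yields (α₁, α₂) = (-2, 3).

p = -2e₁ + 3e₂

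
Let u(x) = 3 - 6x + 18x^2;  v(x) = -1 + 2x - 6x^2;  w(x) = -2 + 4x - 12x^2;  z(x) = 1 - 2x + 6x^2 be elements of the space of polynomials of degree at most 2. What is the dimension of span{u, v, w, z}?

1

Use coordinates relative to {1, x, x^2}.
Form the matrix with u, v, w, z as columns and reduce.
Exactly 1 pivot survives; hence the rank is 1.
(With 4 elements in a 3-dimensional space the rank is at most 3.)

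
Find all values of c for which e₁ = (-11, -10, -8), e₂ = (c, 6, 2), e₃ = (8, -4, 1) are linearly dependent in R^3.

The set is linearly dependent precisely when det[e₁; e₂; e₃] = 0.
The determinant works out to 42*c + 70.
Setting this to zero gives c = -5/3.

c = -5/3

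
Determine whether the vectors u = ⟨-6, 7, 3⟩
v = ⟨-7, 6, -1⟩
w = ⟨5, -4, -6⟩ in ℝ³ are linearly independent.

Form the 3×3 matrix with these as columns; its determinant is -95.
A nonzero determinant means the columns are linearly independent.

linearly independent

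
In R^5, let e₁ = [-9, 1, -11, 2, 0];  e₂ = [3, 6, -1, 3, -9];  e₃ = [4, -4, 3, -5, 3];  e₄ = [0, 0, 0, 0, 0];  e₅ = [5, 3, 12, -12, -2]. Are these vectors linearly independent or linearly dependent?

linearly dependent

One of the vectors is the zero vector, so the set is linearly dependent.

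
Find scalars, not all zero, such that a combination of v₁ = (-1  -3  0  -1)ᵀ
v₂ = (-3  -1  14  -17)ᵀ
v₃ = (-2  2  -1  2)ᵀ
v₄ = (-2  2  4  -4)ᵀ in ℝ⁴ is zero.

v₁ - v₂ - 2v₃ + 3v₄ = 0

Set up α₁v₁ + … + α₄v₄ = 0 and solve the homogeneous system.
A generator of the null space is (1, -1, -2, 3).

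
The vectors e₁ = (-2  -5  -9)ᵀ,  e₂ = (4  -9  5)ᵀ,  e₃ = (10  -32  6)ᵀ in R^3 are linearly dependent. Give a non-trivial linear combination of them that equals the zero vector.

Row-reduce the matrix with e₁, e₂, e₃ as columns; the null space gives the coefficients.
A generator of the null space is (1, 3, -1).

e₁ + 3e₂ - e₃ = 0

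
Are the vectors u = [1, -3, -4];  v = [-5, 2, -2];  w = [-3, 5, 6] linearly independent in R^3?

linearly independent

Place the vectors as rows of a 3×3 matrix and reduce to echelon form.
The reduction yields 3 nonzero rows, so the rank is 3.
Since rank = 3 (the number of vectors), the set is linearly independent.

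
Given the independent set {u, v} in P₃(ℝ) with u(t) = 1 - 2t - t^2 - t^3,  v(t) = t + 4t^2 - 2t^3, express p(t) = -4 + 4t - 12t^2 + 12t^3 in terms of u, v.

p = -4u - 4v

Take coordinate vectors relative to {1, t, …, t^3}.
Solve the system with u, v as columns and p as the right-hand side.
The system has the unique solution (c₁, c₂) = (-4, -4).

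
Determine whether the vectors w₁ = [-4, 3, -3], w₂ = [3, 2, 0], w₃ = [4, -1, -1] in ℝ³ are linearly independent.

linearly independent

The matrix [w₁|w₂|w₃] has determinant 50.
A nonzero determinant means the columns are linearly independent.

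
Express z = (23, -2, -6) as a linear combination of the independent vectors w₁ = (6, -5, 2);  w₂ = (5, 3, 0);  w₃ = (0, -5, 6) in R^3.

z = 3w₁ + w₂ - 2w₃

Since w₁, w₂, w₃ are independent, the coefficients expressing z are uniquely determined by a linear system.
Row-reducing the augmented matrix gives the unique coefficients (c₁, c₂, c₃) = (3, 1, -2).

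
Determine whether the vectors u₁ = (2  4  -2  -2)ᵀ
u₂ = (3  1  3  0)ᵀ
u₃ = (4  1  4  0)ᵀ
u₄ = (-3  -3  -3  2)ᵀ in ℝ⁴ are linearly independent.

The matrix [u₁|u₂|u₃|u₄] has determinant 8.
A nonzero determinant means the columns are linearly independent.

linearly independent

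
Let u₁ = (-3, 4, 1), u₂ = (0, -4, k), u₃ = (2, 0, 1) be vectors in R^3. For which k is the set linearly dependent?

k = -5/2

Place the vectors as rows of a 3×3 matrix; dependence ⇔ determinant zero.
Cofactor expansion gives det = 8*k + 20.
This vanishes exactly when k = -5/2.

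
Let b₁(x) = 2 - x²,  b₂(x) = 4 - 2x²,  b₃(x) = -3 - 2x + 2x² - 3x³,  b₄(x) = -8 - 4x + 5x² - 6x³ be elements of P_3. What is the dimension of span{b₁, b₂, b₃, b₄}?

dim = 2

Pass to coordinate vectors with respect to the basis {1, x, …, x³}.
Form the matrix with b₁, b₂, b₃, b₄ as columns and reduce.
There are 2 pivot columns, so rank = 2.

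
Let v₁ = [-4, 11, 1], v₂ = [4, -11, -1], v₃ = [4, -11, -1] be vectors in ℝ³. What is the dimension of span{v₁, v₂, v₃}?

1

Row-reduce the 3×3 matrix with these as rows.
There is 1 pivot column, so rank = 1.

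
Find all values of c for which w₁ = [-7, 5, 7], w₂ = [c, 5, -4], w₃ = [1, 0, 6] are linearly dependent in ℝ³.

c = -53/6

Dependence holds iff the 3×3 matrix [w₁ w₂ w₃] is singular.
Expanding, det = -30*c - 265.
Setting this to zero gives c = -53/6.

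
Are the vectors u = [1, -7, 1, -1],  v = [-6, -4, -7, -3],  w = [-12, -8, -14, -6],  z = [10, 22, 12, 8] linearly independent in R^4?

Place the vectors as rows of a 4×4 matrix and reduce to echelon form.
The reduction yields 2 nonzero rows, so the rank is 2.
Since rank 2 < 4, the set is linearly dependent.
Indeed 2v - w = 0.

linearly dependent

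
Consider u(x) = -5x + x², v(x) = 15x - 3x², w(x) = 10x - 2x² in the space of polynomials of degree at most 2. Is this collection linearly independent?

linearly dependent

Take coordinates with respect to the standard basis {1, x, x²}.
Row-reduce the matrix whose columns are u, v, w.
The reduction yields 1 nonzero row, so the rank is 1.
Since rank 1 < 3, the set is linearly dependent.
Indeed 3u + v = 0.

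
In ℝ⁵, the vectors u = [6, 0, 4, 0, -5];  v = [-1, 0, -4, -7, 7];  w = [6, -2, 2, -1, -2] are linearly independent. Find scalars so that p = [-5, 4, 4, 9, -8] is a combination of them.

p = u - v - 2w

Solve the system with u, v, w as columns and p as the right-hand side.
The system has the unique solution (a₁, a₂, a₃) = (1, -1, -2).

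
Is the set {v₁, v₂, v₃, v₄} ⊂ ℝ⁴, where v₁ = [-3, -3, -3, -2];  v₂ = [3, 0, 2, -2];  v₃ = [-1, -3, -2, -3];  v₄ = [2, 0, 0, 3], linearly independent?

Form the 4×4 matrix with these as columns; its determinant is -9.
A nonzero determinant means the columns are linearly independent.

linearly independent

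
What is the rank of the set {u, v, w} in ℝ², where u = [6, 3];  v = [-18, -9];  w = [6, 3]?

Form the matrix with u, v, w as columns and reduce.
Reduction leaves 1 leading entry, giving rank 1.
(With 3 elements in a 2-dimensional space the rank is at most 2.)

1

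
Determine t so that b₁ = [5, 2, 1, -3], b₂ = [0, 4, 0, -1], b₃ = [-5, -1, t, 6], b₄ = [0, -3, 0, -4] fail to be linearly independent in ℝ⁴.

t = -1

Place the vectors as rows of a 4×4 matrix; dependence ⇔ determinant zero.
Expanding, det = -95*t - 95.
Setting this to zero gives t = -1.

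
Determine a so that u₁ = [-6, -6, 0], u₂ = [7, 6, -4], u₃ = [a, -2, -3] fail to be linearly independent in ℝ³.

a = -5/4

Dependence holds iff the 3×3 matrix [u₁ u₂ u₃] is singular.
The determinant works out to 24*a + 30.
Setting this to zero gives a = -5/4.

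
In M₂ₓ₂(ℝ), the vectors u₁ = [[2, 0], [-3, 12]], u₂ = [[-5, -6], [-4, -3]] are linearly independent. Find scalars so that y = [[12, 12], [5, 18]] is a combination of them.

Work in coordinates with respect to the standard basis {E₁₁, E₁₂, E₂₁, E₂₂}.
Set up the augmented matrix [u₁ | u₂ | y] and row-reduce.
Row-reducing the augmented matrix gives the unique coefficients (a₁, a₂) = (1, -2).

y = u₁ - 2u₂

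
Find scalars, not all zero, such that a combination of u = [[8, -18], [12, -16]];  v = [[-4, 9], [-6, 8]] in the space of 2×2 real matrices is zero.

Take coordinates with respect to {E₁₁, E₁₂, E₂₁, E₂₂}.
Set up α₁u + α₂v = 0 and solve the homogeneous system.
A generator of the null space is (1, 2).

u + 2v = 0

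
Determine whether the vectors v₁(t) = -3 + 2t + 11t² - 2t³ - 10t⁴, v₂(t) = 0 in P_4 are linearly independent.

linearly dependent

Take coordinates with respect to the standard basis {1, t, …, t⁴}.
One of the vectors is the zero vector, so the set is linearly dependent.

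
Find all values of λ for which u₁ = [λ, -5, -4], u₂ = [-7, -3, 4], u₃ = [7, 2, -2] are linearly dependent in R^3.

Dependence holds iff the 3×3 matrix [u₁ u₂ u₃] is singular.
Expanding, det = -2*λ - 98.
This vanishes exactly when λ = -49.

λ = -49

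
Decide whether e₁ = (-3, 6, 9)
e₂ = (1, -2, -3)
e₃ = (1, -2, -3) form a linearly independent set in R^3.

linearly dependent

Row-reduce the matrix whose columns are e₁, e₂, e₃.
The reduction yields 1 nonzero row, so the rank is 1.
Since rank 1 < 3, the set is linearly dependent.
Indeed e₁ + 3e₂ = 0.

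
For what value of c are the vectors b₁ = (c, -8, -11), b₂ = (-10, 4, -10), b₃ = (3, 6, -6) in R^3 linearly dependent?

c = -42

The set is linearly dependent precisely when det[b₁; b₂; b₃] = 0.
The determinant works out to 36*c + 1512.
This vanishes exactly when c = -42.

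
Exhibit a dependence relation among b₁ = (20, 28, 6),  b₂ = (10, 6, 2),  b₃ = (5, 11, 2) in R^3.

Row-reduce the matrix with b₁, b₂, b₃ as columns; the null space gives the coefficients.
A generator of the null space is (1, -1, -2).

b₁ - b₂ - 2b₃ = 0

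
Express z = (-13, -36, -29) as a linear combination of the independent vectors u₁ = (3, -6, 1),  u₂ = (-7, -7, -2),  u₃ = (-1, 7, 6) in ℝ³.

z = -u₁ + 2u₂ - 4u₃

Since u₁, u₂, u₃ are independent, the coefficients expressing z are uniquely determined by a linear system.
Back-substitution yields (c₁, c₂, c₃) = (-1, 2, -4).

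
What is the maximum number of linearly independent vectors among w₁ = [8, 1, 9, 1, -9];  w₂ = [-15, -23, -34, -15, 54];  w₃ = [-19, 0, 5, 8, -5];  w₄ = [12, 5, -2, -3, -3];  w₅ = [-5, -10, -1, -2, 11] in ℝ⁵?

3

Form the matrix with w₁, w₂, w₃, w₄, w₅ as columns and reduce.
The echelon form has 3 nonzero rows, so the rank is 3.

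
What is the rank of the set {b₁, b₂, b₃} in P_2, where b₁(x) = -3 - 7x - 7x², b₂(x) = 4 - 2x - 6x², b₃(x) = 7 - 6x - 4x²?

3

Use coordinates relative to {1, x, x²}.
Form the matrix with b₁, b₂, b₃ as columns and reduce.
The echelon form has 3 nonzero rows, so the rank is 3.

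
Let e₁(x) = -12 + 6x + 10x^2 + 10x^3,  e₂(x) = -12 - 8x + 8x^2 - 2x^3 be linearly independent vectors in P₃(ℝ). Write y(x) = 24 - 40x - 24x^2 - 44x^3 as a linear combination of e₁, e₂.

y = -4e₁ + 2e₂

Identify each element with its coordinate vector in ℝ⁴ via {1, x, …, x^3}.
Set up the augmented matrix [e₁ | e₂ | y] and row-reduce.
Back-substitution yields (c₁, c₂) = (-4, 2).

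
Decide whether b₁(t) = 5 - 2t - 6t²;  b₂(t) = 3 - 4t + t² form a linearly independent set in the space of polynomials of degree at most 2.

linearly independent

Write each element as a coordinate vector in ℝ³ using {1, t, t²}.
Row-reduce the matrix whose columns are b₁, b₂.
The reduction yields 2 nonzero rows, so the rank is 2.
Since rank = 2 (the number of vectors), the set is linearly independent.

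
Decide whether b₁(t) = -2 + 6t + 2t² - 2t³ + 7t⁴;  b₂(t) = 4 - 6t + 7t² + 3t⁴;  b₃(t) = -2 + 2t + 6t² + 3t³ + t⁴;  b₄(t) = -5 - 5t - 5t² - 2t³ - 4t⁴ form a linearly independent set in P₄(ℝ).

Write each element as a coordinate vector in ℝ⁵ using {1, t, …, t⁴}.
Row-reduce the matrix whose columns are b₁, b₂, b₃, b₄.
The reduction yields 4 nonzero rows, so the rank is 4.
Since rank = 4 (the number of vectors), the set is linearly independent.

linearly independent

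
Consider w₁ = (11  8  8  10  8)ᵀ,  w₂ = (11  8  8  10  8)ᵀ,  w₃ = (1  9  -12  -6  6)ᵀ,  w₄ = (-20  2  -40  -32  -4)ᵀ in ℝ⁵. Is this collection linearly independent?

linearly dependent

Two of the vectors are equal, giving an immediate dependence.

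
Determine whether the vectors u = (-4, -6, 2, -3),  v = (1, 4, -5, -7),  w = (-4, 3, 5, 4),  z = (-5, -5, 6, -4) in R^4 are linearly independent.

Form the 4×4 matrix with these as columns; its determinant is 1352.
A nonzero determinant means the columns are linearly independent.

linearly independent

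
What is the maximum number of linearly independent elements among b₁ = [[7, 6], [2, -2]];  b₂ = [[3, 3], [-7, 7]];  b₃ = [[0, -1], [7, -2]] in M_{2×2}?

3

Use coordinates relative to {E₁₁, E₁₂, E₂₁, E₂₂}.
Form the matrix with b₁, b₂, b₃ as columns and reduce.
Reduction leaves 3 leading entries, giving rank 3.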